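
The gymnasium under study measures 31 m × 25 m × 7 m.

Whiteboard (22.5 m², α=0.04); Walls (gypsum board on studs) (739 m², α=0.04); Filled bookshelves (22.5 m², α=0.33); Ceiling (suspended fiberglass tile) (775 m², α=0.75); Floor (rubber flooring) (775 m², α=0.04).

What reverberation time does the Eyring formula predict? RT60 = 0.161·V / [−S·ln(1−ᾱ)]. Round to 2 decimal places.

1.15 s

Total surface area S = 22.5 + 739 + 22.5 + 775 + 775 = 2334.0 m².
Σ(Sᵢαᵢ) = 22.5×0.04 + 739×0.04 + 22.5×0.33 + 775×0.75 + 775×0.04 = 650.135.
ᾱ = 650.135 / 2334.0 = 0.2785.
Eyring denominator: −S ln(1−ᾱ) = 761.871.
V = 31 × 25 × 7 = 5425 m³.
RT60 = 0.161 × 5425 / 761.871 = 1.15 s.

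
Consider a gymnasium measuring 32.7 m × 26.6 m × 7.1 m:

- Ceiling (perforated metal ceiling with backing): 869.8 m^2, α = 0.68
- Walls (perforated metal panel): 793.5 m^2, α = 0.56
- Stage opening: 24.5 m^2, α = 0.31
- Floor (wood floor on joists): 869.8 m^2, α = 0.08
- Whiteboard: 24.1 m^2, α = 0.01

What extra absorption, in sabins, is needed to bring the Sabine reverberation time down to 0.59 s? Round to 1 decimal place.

572.0 sabins

Summing Sᵢαᵢ: 591.464 + 444.360 + 7.595 + 69.584 + 0.241 → A₁ = 1113.244 sabins.
For T = 0.59 s, need A₂ = 0.161·V/T = 0.161·6175.722/0.59 = 1685.239 sabins.
Additional absorption ΔA = 1685.239 − 1113.244 = 572.0 sabins.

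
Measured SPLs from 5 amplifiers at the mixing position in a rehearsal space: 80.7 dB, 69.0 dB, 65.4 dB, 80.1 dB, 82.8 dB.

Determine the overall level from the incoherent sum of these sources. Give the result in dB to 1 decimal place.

86.3 dB

Sum in the linear (power) domain: Σ 10^(Lᵢ/10) = 10^(80.7/10) + 10^(69.0/10) + 10^(65.4/10) + 10^(80.1/10) + 10^(82.8/10) = 4.218e+08.
Back to dB: 10·log₁₀ Σ = 86.3 dB.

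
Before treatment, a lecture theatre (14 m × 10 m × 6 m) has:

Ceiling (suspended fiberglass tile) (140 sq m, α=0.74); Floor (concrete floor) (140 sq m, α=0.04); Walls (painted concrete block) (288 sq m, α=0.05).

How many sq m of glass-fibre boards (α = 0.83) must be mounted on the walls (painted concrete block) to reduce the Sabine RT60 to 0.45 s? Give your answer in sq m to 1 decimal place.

Total absorption A₁ = 140·0.74 + 140·0.04 + 288·0.05
  = 103.600 + 5.600 + 14.400 = 123.600 sq m sabins.
V = 840 m³. Target absorption A₂ = 0.161 × 840 / 0.45 = 300.533 sabins.
Absorption to add: 300.533 − 123.600 = 176.933 sabins.
Net gain per sq m: Δα = 0.83 − 0.05 = 0.78.
Area = ΔA/Δα = 176.933/0.78 = 226.8 sq m.

226.8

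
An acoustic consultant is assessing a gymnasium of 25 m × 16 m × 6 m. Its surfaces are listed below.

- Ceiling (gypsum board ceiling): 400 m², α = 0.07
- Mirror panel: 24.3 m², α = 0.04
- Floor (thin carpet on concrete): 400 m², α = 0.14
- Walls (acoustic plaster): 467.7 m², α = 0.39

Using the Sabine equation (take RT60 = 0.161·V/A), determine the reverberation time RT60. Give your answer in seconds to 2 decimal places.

Equivalent absorption area: A = 400·0.07 + 24.3·0.04 + 400·0.14 + 467.7·0.39 = 267.375 m².
Volume V = 25 × 16 × 6 = 2400 m³.
T = 0.161 V/A = 0.161·2400/267.375 = 1.45 s.

1.45 s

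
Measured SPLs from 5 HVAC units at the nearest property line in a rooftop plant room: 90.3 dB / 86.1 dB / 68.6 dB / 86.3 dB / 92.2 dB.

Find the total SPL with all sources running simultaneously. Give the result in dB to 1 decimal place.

Sum in the linear (power) domain: Σ 10^(Lᵢ/10) = 10^(90.3/10) + 10^(86.1/10) + 10^(68.6/10) + 10^(86.3/10) + 10^(92.2/10) = 3.572e+09.
Combined level = 10 log₁₀(3.572e+09) = 95.5 dB.

95.5 dB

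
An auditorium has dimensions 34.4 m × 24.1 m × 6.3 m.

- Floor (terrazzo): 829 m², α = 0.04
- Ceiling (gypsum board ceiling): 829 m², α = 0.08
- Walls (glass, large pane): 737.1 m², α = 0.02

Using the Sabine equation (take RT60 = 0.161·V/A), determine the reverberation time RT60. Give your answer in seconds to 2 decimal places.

Summing Sᵢαᵢ: 33.160 + 66.320 + 14.742 → A = 114.222 sabins.
Room volume: 5222.952 m³.
RT60 = 0.161 · V / A = 0.161 × 5222.952 / 114.222 = 7.36 s.

7.36 s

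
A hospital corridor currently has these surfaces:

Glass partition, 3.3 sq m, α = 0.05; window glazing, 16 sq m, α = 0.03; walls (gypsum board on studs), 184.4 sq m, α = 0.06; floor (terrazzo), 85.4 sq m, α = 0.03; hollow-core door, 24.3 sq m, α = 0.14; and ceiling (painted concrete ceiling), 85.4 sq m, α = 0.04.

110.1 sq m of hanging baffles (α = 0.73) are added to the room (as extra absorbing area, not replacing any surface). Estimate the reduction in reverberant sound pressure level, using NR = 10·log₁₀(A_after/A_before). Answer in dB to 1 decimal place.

6.8 dB

Equivalent absorption area: A_before = 3.3×0.05 + 16×0.03 + 184.4×0.06 + 85.4×0.03 + 24.3×0.14 + 85.4×0.04 = 21.089 sq m.
Added absorption = 110.1 × 0.73 = 80.373 sabins.
A_after = 21.089 + 80.373 = 101.462 sabins.
NR = 10·log₁₀(101.462/21.089) = 6.8 dB.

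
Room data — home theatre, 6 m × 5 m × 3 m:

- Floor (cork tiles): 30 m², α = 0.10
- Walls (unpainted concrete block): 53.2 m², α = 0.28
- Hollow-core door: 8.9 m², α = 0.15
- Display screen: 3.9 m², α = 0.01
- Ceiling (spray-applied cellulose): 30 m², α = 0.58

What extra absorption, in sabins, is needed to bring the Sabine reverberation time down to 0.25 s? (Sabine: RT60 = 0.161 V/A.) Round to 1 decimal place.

A₁ = Σ Sᵢαᵢ = 30·0.10 + 53.2·0.28 + 8.9·0.15 + 3.9·0.01 + 30·0.58 = 36.670 sabins.
Target A₂ = 0.161·90/0.25 = 57.960 sabins (V = 90 m³).
Additional absorption ΔA = 57.960 − 36.670 = 21.3 sabins.

21.3 sabins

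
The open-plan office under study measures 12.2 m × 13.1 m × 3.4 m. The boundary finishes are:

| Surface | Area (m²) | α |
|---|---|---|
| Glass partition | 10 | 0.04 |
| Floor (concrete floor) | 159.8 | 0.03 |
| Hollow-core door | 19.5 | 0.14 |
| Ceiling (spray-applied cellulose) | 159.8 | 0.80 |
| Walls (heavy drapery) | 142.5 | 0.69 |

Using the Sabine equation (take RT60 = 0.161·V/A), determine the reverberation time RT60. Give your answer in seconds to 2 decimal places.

0.37 seconds

Summing Sᵢαᵢ: 0.400 + 4.794 + 2.730 + 127.840 + 98.325 → A = 234.089 sabins.
V = 12.2·13.1·3.4 = 543.388 m³.
RT60 = 0.161 · V / A = 0.161 × 543.388 / 234.089 = 0.37 s.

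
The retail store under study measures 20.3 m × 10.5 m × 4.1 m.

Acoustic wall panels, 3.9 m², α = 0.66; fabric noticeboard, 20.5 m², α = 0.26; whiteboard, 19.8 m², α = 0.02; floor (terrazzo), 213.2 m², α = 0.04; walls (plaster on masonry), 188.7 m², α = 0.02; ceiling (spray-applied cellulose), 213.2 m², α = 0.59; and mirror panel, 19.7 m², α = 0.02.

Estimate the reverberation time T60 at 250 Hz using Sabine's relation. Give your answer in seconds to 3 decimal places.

Total absorption A = 3.9*0.66 + 20.5*0.26 + 19.8*0.02 + 213.2*0.04 + 188.7*0.02 + 213.2*0.59 + 19.7*0.02
  = 2.574 + 5.330 + 0.396 + 8.528 + 3.774 + 125.788 + 0.394 = 146.784 m² sabins.
Volume V = 20.3 × 10.5 × 4.1 = 873.915 m³.
T = 0.161 V/A = 0.161·873.915/146.784 = 0.959 s.

0.959 s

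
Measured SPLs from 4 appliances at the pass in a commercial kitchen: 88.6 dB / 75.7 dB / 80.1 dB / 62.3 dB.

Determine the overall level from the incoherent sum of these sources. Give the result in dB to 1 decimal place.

89.4 dB

Sum in the linear (power) domain: Σ 10^(Lᵢ/10) = 10^(88.6/10) + 10^(75.7/10) + 10^(80.1/10) + 10^(62.3/10) = 8.656e+08.
Back to dB: 10·log₁₀ Σ = 89.4 dB.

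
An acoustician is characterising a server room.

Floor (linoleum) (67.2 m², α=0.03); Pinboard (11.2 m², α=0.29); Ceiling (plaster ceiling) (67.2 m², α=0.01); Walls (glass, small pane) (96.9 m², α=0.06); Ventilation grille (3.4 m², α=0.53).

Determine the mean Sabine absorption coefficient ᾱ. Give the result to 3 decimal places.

0.055

Total surface area S = 245.9 m².
Σ(Sᵢαᵢ) = 67.2*0.03 + 11.2*0.29 + 67.2*0.01 + 96.9*0.06 + 3.4*0.53 = 13.552.
ᾱ = A/S = 0.055.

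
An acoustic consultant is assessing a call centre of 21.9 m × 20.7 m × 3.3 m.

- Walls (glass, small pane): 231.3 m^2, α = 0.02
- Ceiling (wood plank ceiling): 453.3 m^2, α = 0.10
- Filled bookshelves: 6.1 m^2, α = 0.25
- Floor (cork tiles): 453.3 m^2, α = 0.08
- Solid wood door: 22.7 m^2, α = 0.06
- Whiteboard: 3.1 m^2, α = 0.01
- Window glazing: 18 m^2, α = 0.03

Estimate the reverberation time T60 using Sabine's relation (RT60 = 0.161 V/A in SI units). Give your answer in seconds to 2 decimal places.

Total absorption A = 231.3*0.02 + 453.3*0.10 + 6.1*0.25 + 453.3*0.08 + 22.7*0.06 + 3.1*0.01 + 18*0.03
  = 4.626 + 45.330 + 1.525 + 36.264 + 1.362 + 0.031 + 0.540 = 89.678 m^2 sabins.
Volume V = 21.9 × 20.7 × 3.3 = 1495.989 m³.
RT60 = 0.161 · V / A = 0.161 × 1495.989 / 89.678 = 2.69 s.

2.69 s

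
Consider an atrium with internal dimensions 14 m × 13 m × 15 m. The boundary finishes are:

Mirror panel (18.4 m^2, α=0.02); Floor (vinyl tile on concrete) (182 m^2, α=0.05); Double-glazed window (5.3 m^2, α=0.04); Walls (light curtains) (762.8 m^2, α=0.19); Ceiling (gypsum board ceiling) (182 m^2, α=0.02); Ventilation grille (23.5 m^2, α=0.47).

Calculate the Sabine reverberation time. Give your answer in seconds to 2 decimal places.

2.60 s

Summing Sᵢαᵢ: 0.368 + 9.100 + 0.212 + 144.932 + 3.640 + 11.045 → A = 169.297 sabins.
V = 14·13·15 = 2730 m³.
T = 0.161 V/A = 0.161·2730/169.297 = 2.60 s.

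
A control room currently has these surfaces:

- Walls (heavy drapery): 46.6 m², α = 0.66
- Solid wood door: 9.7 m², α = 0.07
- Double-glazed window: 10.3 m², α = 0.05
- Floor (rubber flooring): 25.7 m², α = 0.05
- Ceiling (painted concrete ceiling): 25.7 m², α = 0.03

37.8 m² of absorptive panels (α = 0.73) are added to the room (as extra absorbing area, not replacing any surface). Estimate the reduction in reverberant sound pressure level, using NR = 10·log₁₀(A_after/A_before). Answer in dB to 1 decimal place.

Equivalent absorption area: A_before = 46.6×0.66 + 9.7×0.07 + 10.3×0.05 + 25.7×0.05 + 25.7×0.03 = 34.006 m².
Treatment contributes 37.8·0.73 = 27.594 sabins.
New total A_after = 61.600 sabins.
Reduction = 10 log₁₀(A_after/A_before) = 10 log₁₀(1.8114) = 2.6 dB.

2.6 dB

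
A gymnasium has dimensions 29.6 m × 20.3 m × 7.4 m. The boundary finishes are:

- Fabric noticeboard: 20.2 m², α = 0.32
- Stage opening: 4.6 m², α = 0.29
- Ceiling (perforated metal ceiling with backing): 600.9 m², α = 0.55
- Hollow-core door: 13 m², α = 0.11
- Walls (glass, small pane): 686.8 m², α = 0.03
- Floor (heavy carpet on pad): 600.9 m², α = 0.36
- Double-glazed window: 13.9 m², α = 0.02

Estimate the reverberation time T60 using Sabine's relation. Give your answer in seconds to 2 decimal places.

1.24 s

Total absorption A = 20.2·0.32 + 4.6·0.29 + 600.9·0.55 + 13·0.11 + 686.8·0.03 + 600.9·0.36 + 13.9·0.02
  = 6.464 + 1.334 + 330.495 + 1.430 + 20.604 + 216.324 + 0.278 = 576.929 m² sabins.
Room volume: 4446.512 m³.
Sabine: RT60 = 0.161 × 4446.512 / 576.929 = 1.24 s.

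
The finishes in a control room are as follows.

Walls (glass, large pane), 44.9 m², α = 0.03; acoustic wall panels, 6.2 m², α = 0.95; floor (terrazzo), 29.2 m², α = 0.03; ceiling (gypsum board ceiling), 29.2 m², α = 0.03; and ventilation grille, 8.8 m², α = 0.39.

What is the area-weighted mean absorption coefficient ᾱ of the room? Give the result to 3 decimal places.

S = Σ Sᵢ = 44.9 + 6.2 + 29.2 + 29.2 + 8.8 = 118.3 m².
Σ(Sᵢαᵢ) = 44.9·0.03 + 6.2·0.95 + 29.2·0.03 + 29.2·0.03 + 8.8·0.39 = 12.421.
ᾱ = 12.421 / 118.3 = 0.105.

0.105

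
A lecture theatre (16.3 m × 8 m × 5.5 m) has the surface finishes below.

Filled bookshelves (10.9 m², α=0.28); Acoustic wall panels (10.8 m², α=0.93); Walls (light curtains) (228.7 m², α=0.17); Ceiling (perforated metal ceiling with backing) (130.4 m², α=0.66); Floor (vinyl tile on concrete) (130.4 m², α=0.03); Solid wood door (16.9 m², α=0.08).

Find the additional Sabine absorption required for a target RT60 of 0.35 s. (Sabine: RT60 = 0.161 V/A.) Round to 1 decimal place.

Equivalent absorption area: A₁ = 10.9×0.28 + 10.8×0.93 + 228.7×0.17 + 130.4×0.66 + 130.4×0.03 + 16.9×0.08 = 143.303 m².
For T = 0.35 s, need A₂ = 0.161·V/T = 0.161·717.2/0.35 = 329.912 sabins.
Shortfall: 329.912 − 143.303 = 186.6 sabins.

186.6 sabins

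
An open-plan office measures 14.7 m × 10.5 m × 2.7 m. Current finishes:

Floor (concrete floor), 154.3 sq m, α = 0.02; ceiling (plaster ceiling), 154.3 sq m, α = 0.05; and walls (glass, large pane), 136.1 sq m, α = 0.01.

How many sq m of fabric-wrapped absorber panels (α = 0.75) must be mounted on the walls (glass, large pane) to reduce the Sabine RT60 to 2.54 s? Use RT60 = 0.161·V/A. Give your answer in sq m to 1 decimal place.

19.3

Summing Sᵢαᵢ: 3.086 + 7.715 + 1.361 → A₁ = 12.162 sabins.
V = 416.745 m³. Target absorption A₂ = 0.161 × 416.745 / 2.54 = 26.416 sabins.
ΔA needed = 26.416 − 12.162 = 14.254 sabins.
Each sq m of panel replacing the walls (glass, large pane) adds (0.75 − 0.01) = 0.74 sabins.
Panel area = 14.254 / 0.74 = 19.3 sq m.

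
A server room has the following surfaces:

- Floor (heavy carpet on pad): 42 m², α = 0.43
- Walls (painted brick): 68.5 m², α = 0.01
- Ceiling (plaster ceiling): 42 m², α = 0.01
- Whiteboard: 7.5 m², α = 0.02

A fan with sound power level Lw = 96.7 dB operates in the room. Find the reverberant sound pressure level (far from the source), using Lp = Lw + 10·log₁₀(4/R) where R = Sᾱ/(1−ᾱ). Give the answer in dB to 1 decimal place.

89.3 dB

A = 19.315 sabins; S = 160.0 m².
ᾱ = 0.1207, so room constant R = A/(1−ᾱ) = 21.966 m².
Lp = Lw + 10 log₁₀(4/R) = 96.7 -7.40 = 89.3 dB.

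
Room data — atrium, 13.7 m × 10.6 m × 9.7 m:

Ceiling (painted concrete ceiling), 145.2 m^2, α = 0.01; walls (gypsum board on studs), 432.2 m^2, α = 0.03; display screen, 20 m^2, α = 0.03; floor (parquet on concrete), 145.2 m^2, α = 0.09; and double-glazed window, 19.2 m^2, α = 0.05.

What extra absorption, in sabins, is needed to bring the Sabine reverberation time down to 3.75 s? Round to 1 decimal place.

31.4 sabins

Summing Sᵢαᵢ: 1.452 + 12.966 + 0.600 + 13.068 + 0.960 → A₁ = 29.046 sabins.
Target A₂ = 0.161·1408.634/3.75 = 60.477 sabins (V = 1408.634 m³).
Additional absorption ΔA = 60.477 − 29.046 = 31.4 sabins.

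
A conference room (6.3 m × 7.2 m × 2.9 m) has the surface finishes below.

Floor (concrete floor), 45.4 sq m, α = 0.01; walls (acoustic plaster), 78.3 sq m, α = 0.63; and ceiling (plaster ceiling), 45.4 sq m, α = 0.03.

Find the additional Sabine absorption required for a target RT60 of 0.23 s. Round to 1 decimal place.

40.9 sabins

Equivalent absorption area: A₁ = 45.4*0.01 + 78.3*0.63 + 45.4*0.03 = 51.145 sq m.
Target A₂ = 0.161·131.544/0.23 = 92.081 sabins (V = 131.544 m³).
ΔA = A₂ − A₁ = 92.081 − 51.145 = 40.9 sabins.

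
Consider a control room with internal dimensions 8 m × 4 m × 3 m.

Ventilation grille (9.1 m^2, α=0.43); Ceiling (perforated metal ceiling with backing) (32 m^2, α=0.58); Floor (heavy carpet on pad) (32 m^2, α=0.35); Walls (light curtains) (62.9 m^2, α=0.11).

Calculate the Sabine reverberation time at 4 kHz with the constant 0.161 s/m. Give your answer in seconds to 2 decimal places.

A = Σ Sᵢαᵢ = 9.1*0.43 + 32*0.58 + 32*0.35 + 62.9*0.11 = 40.592 sabins.
V = 8·4·3 = 96 m³.
T = 0.161 V/A = 0.161·96/40.592 = 0.38 s.

0.38 seconds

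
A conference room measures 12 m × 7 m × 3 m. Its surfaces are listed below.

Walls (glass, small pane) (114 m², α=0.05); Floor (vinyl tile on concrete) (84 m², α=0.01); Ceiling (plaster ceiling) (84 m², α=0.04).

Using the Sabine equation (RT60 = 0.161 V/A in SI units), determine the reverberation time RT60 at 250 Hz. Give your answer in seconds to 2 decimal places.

4.10 seconds

Total absorption A = 114·0.05 + 84·0.01 + 84·0.04
  = 5.700 + 0.840 + 3.360 = 9.900 m² sabins.
Room volume: 252 m³.
T = 0.161 V/A = 0.161·252/9.900 = 4.10 s.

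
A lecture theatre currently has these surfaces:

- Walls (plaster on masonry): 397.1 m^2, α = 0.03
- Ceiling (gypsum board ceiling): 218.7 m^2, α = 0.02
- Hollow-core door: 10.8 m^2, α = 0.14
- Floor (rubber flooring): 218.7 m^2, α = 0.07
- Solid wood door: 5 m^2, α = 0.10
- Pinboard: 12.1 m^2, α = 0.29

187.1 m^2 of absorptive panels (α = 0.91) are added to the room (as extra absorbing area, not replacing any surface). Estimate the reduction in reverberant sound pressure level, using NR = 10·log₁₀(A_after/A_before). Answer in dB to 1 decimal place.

7.5 dB

Equivalent absorption area: A_before = 397.1*0.03 + 218.7*0.02 + 10.8*0.14 + 218.7*0.07 + 5*0.10 + 12.1*0.29 = 37.117 m^2.
Added absorption = 187.1 × 0.91 = 170.261 sabins.
A_after = 37.117 + 170.261 = 207.378 sabins.
NR = 10·log₁₀(207.378/37.117) = 7.5 dB.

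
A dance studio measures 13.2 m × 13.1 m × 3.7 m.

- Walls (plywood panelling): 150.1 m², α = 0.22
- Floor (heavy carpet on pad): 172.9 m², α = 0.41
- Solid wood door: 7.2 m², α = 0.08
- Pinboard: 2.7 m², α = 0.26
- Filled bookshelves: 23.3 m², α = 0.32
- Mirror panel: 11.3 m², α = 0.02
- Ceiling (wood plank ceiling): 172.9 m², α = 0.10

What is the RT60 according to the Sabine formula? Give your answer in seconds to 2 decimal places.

Equivalent absorption area: A = 150.1·0.22 + 172.9·0.41 + 7.2·0.08 + 2.7·0.26 + 23.3·0.32 + 11.3·0.02 + 172.9·0.10 = 130.161 m².
Room volume: 639.804 m³.
Sabine: RT60 = 0.161 × 639.804 / 130.161 = 0.79 s.

0.79 s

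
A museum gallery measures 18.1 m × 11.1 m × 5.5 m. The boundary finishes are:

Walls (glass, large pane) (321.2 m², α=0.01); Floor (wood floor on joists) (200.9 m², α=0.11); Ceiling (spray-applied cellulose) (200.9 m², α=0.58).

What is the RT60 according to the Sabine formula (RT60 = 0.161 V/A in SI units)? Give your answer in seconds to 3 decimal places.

Total absorption A = 321.2*0.01 + 200.9*0.11 + 200.9*0.58
  = 3.212 + 22.099 + 116.522 = 141.833 m² sabins.
Room volume: 1105.005 m³.
Sabine: RT60 = 0.161 × 1105.005 / 141.833 = 1.254 s.

1.254 s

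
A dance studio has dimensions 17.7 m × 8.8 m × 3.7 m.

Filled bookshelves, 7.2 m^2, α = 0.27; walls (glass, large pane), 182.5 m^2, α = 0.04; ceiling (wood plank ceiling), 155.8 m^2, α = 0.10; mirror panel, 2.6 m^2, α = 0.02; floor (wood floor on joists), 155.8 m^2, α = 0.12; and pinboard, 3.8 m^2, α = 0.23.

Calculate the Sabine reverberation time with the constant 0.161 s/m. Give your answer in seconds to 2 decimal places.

Total absorption A = 7.2×0.27 + 182.5×0.04 + 155.8×0.10 + 2.6×0.02 + 155.8×0.12 + 3.8×0.23
  = 1.944 + 7.300 + 15.580 + 0.052 + 18.696 + 0.874 = 44.446 m^2 sabins.
V = 17.7·8.8·3.7 = 576.312 m³.
Sabine: RT60 = 0.161 × 576.312 / 44.446 = 2.09 s.

2.09 seconds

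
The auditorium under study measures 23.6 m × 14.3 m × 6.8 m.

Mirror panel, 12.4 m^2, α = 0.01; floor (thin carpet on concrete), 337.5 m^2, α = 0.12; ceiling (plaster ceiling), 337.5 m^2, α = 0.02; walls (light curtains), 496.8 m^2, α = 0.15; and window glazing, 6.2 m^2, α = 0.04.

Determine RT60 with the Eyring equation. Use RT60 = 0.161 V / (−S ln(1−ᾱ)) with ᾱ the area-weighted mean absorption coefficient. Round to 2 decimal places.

S = Σ Sᵢ = 1190.4 m^2.
Absorption A = 12.4·0.01 + 337.5·0.12 + 337.5·0.02 + 496.8·0.15 + 6.2·0.04 = 122.142 sabins.
ᾱ = 122.142 / 1190.4 = 0.1026.
Eyring denominator: −S ln(1−ᾱ) = 128.865.
V = 23.6 × 14.3 × 6.8 = 2294.864 m³.
T = 0.161·V/[−S·ln(1−ᾱ)] = 0.161·2294.864/128.865 = 2.87 s.

2.87 s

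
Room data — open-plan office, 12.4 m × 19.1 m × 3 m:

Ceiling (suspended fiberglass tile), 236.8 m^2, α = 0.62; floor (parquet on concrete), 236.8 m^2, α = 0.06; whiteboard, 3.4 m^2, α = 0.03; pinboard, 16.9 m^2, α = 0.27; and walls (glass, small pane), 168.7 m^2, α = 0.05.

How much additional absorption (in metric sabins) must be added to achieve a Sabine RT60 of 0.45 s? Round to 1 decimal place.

80.1 sabins

Summing Sᵢαᵢ: 146.816 + 14.208 + 0.102 + 4.563 + 8.435 → A₁ = 174.124 sabins.
Target A₂ = 0.161·710.52/0.45 = 254.208 sabins (V = 710.52 m³).
Additional absorption ΔA = 254.208 − 174.124 = 80.1 sabins.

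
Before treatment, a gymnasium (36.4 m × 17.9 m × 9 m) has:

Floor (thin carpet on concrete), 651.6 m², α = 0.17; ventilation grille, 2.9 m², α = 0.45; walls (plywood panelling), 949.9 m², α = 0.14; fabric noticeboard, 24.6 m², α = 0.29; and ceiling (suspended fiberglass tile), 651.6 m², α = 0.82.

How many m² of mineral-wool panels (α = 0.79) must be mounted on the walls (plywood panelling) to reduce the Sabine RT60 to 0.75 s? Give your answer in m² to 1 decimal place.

Total absorption A₁ = 651.6×0.17 + 2.9×0.45 + 949.9×0.14 + 24.6×0.29 + 651.6×0.82
  = 110.772 + 1.305 + 132.986 + 7.134 + 534.312 = 786.509 m² sabins.
V = 5864.04 m³. Target absorption A₂ = 0.161 × 5864.04 / 0.75 = 1258.814 sabins.
ΔA needed = 1258.814 − 786.509 = 472.305 sabins.
Net gain per m²: Δα = 0.79 − 0.14 = 0.65.
Area = ΔA/Δα = 472.305/0.65 = 726.6 m².

726.6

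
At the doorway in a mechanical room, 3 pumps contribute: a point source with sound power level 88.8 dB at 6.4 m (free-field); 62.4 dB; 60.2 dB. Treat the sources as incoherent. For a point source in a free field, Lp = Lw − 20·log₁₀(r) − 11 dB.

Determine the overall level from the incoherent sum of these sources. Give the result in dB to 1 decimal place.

Source at 6.4 m: Lp = 88.8 − 20·log₁₀(6.4) − 11 = 61.7 dB.
Σ 10^(Lᵢ/10) = 4.264e+06.
L_total = 10·log₁₀(4.264e+06) = 66.3 dB.

66.3 dB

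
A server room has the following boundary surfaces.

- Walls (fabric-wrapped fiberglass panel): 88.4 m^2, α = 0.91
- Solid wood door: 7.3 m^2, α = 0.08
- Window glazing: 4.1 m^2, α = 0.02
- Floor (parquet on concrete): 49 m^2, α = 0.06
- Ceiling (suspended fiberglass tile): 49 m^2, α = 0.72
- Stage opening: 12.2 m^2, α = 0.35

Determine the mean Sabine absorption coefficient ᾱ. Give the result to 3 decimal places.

0.589

Total surface area S = 210.0 m^2.
Σ(Sᵢαᵢ) = 88.4*0.91 + 7.3*0.08 + 4.1*0.02 + 49*0.06 + 49*0.72 + 12.2*0.35 = 123.600.
ᾱ = A/S = 0.589.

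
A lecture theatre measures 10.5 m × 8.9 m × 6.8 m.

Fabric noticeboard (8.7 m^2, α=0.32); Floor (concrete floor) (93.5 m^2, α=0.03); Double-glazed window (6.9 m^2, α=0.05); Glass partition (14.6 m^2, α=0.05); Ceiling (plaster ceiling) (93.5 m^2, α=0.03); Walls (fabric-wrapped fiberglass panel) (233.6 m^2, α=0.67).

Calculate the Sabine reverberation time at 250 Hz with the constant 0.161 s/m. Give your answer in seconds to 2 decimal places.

A = Σ Sᵢαᵢ = 8.7·0.32 + 93.5·0.03 + 6.9·0.05 + 14.6·0.05 + 93.5·0.03 + 233.6·0.67 = 165.981 sabins.
Room volume: 635.46 m³.
RT60 = 0.161 · V / A = 0.161 × 635.46 / 165.981 = 0.62 s.

0.62 s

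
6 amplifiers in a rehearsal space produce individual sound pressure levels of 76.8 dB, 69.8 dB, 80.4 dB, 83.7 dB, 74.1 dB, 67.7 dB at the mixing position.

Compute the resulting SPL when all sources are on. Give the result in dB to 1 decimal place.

Sum in the linear (power) domain: Σ 10^(Lᵢ/10) = 10^(76.8/10) + 10^(69.8/10) + 10^(80.4/10) + 10^(83.7/10) + 10^(74.1/10) + 10^(67.7/10) = 4.331e+08.
Back to dB: 10·log₁₀ Σ = 86.4 dB.

86.4 dB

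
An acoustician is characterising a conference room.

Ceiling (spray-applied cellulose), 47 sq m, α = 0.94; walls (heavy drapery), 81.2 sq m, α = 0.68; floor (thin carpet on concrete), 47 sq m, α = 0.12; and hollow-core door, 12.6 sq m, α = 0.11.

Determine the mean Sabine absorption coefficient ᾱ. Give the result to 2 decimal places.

0.57

Total surface area S = 187.8 sq m.
Weighted sum Σ Sα = 106.422.
ᾱ = 106.422 / 187.8 = 0.57.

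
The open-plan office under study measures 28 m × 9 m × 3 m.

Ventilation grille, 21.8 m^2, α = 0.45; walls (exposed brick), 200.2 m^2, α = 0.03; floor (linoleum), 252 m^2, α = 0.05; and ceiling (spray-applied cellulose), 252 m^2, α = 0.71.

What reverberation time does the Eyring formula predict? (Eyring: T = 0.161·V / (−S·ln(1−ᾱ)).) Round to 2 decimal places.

Total surface area S = 21.8 + 200.2 + 252 + 252 = 726.0 m^2.
Absorption A = 21.8·0.45 + 200.2·0.03 + 252·0.05 + 252·0.71 = 207.336 sabins.
Mean coefficient ᾱ = A/S = 0.2856.
−S·ln(1−ᾱ) = −726.0 × ln(1 − 0.2856) = 244.163.
V = 28 × 9 × 3 = 756 m³.
T = 0.161·V/[−S·ln(1−ᾱ)] = 0.161·756/244.163 = 0.50 s.

0.50 sec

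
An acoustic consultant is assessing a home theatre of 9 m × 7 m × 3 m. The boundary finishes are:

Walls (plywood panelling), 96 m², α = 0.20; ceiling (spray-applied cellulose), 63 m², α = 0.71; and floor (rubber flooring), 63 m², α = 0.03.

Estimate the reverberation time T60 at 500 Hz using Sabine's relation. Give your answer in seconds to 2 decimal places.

Total absorption A = 96*0.20 + 63*0.71 + 63*0.03
  = 19.200 + 44.730 + 1.890 = 65.820 m² sabins.
Room volume: 189 m³.
T = 0.161 V/A = 0.161·189/65.820 = 0.46 s.

0.46 s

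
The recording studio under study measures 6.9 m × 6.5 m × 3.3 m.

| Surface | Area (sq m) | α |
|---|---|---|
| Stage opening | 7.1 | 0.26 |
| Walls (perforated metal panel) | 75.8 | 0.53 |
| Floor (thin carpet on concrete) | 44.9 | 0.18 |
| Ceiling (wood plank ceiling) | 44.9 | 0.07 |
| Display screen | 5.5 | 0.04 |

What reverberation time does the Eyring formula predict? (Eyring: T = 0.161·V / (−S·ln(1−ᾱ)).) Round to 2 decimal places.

S = Σ Sᵢ = 178.2 sq m.
Σ(Sᵢαᵢ) = 7.1·0.26 + 75.8·0.53 + 44.9·0.18 + 44.9·0.07 + 5.5·0.04 = 53.465.
ᾱ = 53.465 / 178.2 = 0.3000.
−S·ln(1−ᾱ) = −178.2 × ln(1 − 0.3000) = 63.559.
V = 6.9 × 6.5 × 3.3 = 148.005 m³.
T = 0.161·V/[−S·ln(1−ᾱ)] = 0.161·148.005/63.559 = 0.37 s.

0.37 s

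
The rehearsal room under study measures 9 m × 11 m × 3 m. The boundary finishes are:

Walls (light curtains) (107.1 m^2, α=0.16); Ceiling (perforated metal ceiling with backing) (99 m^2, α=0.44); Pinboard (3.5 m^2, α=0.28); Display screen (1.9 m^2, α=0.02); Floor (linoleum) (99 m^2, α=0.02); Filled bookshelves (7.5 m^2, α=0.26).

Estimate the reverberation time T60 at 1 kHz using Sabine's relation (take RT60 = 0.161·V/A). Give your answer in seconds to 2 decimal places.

0.73 s

Summing Sᵢαᵢ: 17.136 + 43.560 + 0.980 + 0.038 + 1.980 + 1.950 → A = 65.644 sabins.
Room volume: 297 m³.
T = 0.161 V/A = 0.161·297/65.644 = 0.73 s.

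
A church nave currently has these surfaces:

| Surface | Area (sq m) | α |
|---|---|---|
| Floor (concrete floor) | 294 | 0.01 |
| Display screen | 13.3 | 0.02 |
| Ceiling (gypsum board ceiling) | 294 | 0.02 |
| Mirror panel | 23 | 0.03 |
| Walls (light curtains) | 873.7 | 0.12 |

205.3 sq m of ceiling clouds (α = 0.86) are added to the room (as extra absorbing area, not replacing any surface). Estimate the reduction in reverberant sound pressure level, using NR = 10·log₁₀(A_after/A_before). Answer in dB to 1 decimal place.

A_before = Σ Sᵢαᵢ = 294×0.01 + 13.3×0.02 + 294×0.02 + 23×0.03 + 873.7×0.12 = 114.620 sabins.
Added absorption = 205.3 × 0.86 = 176.558 sabins.
New total A_after = 291.178 sabins.
NR = 10·log₁₀(291.178/114.620) = 4.0 dB.

4.0 dB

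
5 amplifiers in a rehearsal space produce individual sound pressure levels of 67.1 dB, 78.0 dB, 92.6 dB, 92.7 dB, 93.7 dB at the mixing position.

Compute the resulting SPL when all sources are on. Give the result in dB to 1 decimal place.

97.8 dB

Σ 10^(Lᵢ/10) = 6.094e+09.
L_total = 10·log₁₀(6.094e+09) = 97.8 dB.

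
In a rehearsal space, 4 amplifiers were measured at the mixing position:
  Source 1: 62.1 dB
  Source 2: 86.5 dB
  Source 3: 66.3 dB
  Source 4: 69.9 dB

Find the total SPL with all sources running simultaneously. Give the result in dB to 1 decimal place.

86.6 dB

Σ 10^(Lᵢ/10) = 4.623e+08.
Back to dB: 10·log₁₀ Σ = 86.6 dB.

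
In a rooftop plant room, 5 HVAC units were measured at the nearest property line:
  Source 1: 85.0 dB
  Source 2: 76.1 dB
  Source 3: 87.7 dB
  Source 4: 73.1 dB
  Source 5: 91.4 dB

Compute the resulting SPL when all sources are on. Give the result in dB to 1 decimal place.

93.7 dB

Sum in the linear (power) domain: Σ 10^(Lᵢ/10) = 10^(85.0/10) + 10^(76.1/10) + 10^(87.7/10) + 10^(73.1/10) + 10^(91.4/10) = 2.347e+09.
Back to dB: 10·log₁₀ Σ = 93.7 dB.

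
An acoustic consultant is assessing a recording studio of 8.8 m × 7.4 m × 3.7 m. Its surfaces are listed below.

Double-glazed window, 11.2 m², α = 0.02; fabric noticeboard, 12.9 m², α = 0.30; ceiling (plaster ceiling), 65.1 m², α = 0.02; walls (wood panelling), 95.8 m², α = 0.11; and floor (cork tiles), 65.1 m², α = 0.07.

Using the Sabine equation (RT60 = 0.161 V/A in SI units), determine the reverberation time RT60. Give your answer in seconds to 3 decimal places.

Summing Sᵢαᵢ: 0.224 + 3.870 + 1.302 + 10.538 + 4.557 → A = 20.491 sabins.
V = 8.8·7.4·3.7 = 240.944 m³.
T = 0.161 V/A = 0.161·240.944/20.491 = 1.893 s.

1.893 s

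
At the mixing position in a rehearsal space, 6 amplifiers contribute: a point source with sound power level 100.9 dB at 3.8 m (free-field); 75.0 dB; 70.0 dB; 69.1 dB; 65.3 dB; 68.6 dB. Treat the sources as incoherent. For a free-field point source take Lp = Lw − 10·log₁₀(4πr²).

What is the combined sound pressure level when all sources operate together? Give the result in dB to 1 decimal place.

Source at 3.8 m: Lp = 100.9 − 10·log₁₀(4π·3.8²) = 100.9 − 10·log₁₀(181.458) = 78.3 dB.
Σ 10^(Lᵢ/10) = 1.28e+08.
Combined level = 10 log₁₀(1.28e+08) = 81.1 dB.

81.1 dB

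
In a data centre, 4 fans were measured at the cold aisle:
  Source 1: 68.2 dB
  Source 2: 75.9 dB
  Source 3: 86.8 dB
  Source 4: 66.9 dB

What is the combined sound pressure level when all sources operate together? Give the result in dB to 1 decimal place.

87.2 dB

Converting to relative power and adding: 10^(68.2/10) + 10^(75.9/10) + 10^(86.8/10) + 10^(66.9/10) = 5.29e+08.
Combined level = 10 log₁₀(5.29e+08) = 87.2 dB.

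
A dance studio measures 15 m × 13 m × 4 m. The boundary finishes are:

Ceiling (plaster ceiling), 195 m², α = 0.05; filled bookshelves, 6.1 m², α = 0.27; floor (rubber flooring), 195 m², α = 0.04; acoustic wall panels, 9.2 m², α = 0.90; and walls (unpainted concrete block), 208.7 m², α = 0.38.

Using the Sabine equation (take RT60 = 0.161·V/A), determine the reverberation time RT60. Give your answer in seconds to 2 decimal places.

1.18 seconds

Equivalent absorption area: A = 195*0.05 + 6.1*0.27 + 195*0.04 + 9.2*0.90 + 208.7*0.38 = 106.783 m².
Room volume: 780 m³.
T = 0.161 V/A = 0.161·780/106.783 = 1.18 s.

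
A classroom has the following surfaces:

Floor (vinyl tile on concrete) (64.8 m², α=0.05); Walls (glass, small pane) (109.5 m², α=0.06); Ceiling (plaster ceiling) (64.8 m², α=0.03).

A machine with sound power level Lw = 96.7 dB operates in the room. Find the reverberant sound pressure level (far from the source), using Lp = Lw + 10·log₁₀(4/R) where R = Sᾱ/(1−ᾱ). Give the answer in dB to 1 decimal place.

91.8 dB

A = 11.754 sabins; S = 239.1 m².
ᾱ = 0.0492, so room constant R = A/(1−ᾱ) = 12.362 m².
Lp = 96.7 + 10·log₁₀(4/12.362) = 96.7 + (-4.90) = 91.8 dB.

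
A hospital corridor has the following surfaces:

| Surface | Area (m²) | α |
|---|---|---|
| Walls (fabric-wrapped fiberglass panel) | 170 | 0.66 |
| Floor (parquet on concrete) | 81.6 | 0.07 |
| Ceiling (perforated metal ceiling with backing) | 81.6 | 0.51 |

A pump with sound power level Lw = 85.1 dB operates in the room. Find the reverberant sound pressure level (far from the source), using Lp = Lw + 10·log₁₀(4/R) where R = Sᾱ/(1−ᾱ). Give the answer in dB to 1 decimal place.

A = 159.528 sabins; S = 333.2 m².
ᾱ = 159.528/333.2 = 0.4788; R = Sᾱ/(1−ᾱ) = 159.528/(1−0.4788) = 306.078 m².
Lp = Lw + 10 log₁₀(4/R) = 85.1 -18.84 = 66.3 dB.

66.3 dB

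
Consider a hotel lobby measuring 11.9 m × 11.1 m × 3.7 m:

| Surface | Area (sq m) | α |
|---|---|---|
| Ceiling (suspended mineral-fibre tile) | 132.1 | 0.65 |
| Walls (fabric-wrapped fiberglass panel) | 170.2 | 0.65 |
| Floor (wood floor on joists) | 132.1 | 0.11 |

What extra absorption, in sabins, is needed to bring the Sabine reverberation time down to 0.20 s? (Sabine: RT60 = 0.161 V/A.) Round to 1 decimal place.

A₁ = Σ Sᵢαᵢ = 132.1·0.65 + 170.2·0.65 + 132.1·0.11 = 211.026 sabins.
Target A₂ = 0.161·488.733/0.20 = 393.430 sabins (V = 488.733 m³).
ΔA = A₂ − A₁ = 393.430 − 211.026 = 182.4 sabins.

182.4 sabins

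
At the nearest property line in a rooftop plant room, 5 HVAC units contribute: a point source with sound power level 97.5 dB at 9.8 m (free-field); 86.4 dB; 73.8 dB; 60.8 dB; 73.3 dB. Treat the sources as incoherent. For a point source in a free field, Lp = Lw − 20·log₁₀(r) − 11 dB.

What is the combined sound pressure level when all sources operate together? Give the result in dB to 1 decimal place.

Source at 9.8 m: Lp = 97.5 − 20·log₁₀(9.8) − 11 = 66.7 dB.
Sum in the linear (power) domain: Σ 10^(Lᵢ/10) = 10^(66.7/10) + 10^(86.4/10) + 10^(73.8/10) + 10^(60.8/10) + 10^(73.3/10) = 4.878e+08.
L_total = 10·log₁₀(4.878e+08) = 86.9 dB.

86.9 dB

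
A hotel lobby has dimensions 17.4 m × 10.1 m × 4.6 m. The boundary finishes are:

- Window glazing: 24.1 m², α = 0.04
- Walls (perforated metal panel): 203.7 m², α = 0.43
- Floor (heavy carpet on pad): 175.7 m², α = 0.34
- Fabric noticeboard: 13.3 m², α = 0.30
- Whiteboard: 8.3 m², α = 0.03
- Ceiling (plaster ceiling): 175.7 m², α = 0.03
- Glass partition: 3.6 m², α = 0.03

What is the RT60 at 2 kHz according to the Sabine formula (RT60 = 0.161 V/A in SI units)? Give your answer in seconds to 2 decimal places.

Total absorption A = 24.1·0.04 + 203.7·0.43 + 175.7·0.34 + 13.3·0.30 + 8.3·0.03 + 175.7·0.03 + 3.6·0.03
  = 0.964 + 87.591 + 59.738 + 3.990 + 0.249 + 5.271 + 0.108 = 157.911 m² sabins.
Room volume: 808.404 m³.
T = 0.161 V/A = 0.161·808.404/157.911 = 0.82 s.

0.82 seconds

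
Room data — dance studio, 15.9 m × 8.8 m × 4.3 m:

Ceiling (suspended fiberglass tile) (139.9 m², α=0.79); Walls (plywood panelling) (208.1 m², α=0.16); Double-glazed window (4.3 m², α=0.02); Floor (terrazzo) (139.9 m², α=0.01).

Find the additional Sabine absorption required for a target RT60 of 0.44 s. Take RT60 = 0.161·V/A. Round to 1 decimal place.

Summing Sᵢαᵢ: 110.521 + 33.296 + 0.086 + 1.399 → A₁ = 145.302 sabins.
Target A₂ = 0.161·601.656/0.44 = 220.151 sabins (V = 601.656 m³).
ΔA = A₂ − A₁ = 220.151 − 145.302 = 74.8 sabins.

74.8 sabins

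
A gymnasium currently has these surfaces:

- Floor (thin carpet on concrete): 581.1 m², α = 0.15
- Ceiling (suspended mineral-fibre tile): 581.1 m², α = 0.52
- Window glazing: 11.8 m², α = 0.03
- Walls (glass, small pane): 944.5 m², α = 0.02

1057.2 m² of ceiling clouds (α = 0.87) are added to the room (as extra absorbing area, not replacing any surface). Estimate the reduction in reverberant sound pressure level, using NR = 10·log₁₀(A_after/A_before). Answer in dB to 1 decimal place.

5.1 dB

Equivalent absorption area: A_before = 581.1*0.15 + 581.1*0.52 + 11.8*0.03 + 944.5*0.02 = 408.581 m².
Added absorption = 1057.2 × 0.87 = 919.764 sabins.
A_after = 408.581 + 919.764 = 1328.345 sabins.
Reduction = 10 log₁₀(A_after/A_before) = 10 log₁₀(3.2511) = 5.1 dB.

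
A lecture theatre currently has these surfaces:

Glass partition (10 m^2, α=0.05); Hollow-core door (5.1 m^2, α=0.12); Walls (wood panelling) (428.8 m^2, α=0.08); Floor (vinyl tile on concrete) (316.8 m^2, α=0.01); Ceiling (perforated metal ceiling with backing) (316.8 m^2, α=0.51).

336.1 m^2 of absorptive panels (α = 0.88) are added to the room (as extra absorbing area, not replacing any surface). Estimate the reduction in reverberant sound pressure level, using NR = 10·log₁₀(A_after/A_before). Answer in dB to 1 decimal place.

A_before = Σ Sᵢαᵢ = 10×0.05 + 5.1×0.12 + 428.8×0.08 + 316.8×0.01 + 316.8×0.51 = 200.152 sabins.
Added absorption = 336.1 × 0.88 = 295.768 sabins.
New total A_after = 495.920 sabins.
Reduction = 10 log₁₀(A_after/A_before) = 10 log₁₀(2.4777) = 3.9 dB.

3.9 dB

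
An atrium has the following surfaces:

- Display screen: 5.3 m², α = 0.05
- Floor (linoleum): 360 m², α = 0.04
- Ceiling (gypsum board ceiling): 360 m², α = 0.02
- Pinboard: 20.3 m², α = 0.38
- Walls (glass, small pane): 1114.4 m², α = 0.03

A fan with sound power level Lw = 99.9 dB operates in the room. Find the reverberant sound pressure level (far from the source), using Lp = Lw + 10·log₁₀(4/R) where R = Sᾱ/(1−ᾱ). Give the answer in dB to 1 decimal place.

A = 63.011 sabins; S = 1860.0 m².
ᾱ = 63.011/1860.0 = 0.0339; R = Sᾱ/(1−ᾱ) = 63.011/(1−0.0339) = 65.222 m².
Lp = 99.9 + 10·log₁₀(4/65.222) = 99.9 + (-12.12) = 87.8 dB.

87.8 dB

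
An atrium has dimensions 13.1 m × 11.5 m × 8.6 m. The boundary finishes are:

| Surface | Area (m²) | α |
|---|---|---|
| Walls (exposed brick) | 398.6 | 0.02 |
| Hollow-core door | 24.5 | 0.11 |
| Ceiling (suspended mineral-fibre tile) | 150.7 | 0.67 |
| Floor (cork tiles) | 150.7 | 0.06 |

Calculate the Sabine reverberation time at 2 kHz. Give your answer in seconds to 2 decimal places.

Total absorption A = 398.6×0.02 + 24.5×0.11 + 150.7×0.67 + 150.7×0.06
  = 7.972 + 2.695 + 100.969 + 9.042 = 120.678 m² sabins.
Room volume: 1295.59 m³.
Sabine: RT60 = 0.161 × 1295.59 / 120.678 = 1.73 s.

1.73 s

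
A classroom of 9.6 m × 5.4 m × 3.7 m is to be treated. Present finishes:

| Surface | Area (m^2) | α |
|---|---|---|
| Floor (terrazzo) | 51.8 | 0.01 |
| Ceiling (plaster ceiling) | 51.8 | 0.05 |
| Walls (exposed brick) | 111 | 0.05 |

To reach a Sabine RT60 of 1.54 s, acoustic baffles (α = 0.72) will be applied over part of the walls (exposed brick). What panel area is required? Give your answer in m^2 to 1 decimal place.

17.0

A₁ = Σ Sᵢαᵢ = 51.8·0.01 + 51.8·0.05 + 111·0.05 = 8.658 sabins.
V = 191.808 m³. Target absorption A₂ = 0.161 × 191.808 / 1.54 = 20.053 sabins.
Absorption to add: 20.053 − 8.658 = 11.395 sabins.
Net gain per m^2: Δα = 0.72 − 0.05 = 0.67.
Panel area = 11.395 / 0.67 = 17.0 m^2.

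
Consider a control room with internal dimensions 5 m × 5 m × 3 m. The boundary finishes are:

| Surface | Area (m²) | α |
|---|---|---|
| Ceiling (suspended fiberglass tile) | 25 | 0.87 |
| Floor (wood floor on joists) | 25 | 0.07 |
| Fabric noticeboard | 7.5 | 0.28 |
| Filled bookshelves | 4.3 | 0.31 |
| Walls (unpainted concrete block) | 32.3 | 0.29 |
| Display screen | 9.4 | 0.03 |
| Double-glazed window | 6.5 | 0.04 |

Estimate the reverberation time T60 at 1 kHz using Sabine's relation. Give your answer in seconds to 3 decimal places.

Equivalent absorption area: A = 25×0.87 + 25×0.07 + 7.5×0.28 + 4.3×0.31 + 32.3×0.29 + 9.4×0.03 + 6.5×0.04 = 36.842 m².
Room volume: 75 m³.
T = 0.161 V/A = 0.161·75/36.842 = 0.328 s.

0.328 seconds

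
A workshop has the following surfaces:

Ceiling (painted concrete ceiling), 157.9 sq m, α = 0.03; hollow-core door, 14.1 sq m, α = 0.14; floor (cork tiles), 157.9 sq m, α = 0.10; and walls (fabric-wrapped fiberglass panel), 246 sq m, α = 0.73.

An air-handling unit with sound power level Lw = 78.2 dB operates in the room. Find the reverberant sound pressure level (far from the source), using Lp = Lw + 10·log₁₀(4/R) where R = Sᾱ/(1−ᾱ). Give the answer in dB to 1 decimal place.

Σ(Sᵢαᵢ) = 157.9×0.03 + 14.1×0.14 + 157.9×0.10 + 246×0.73 = 202.081; total area S = 575.9 sq m.
ᾱ = 0.3509, so room constant R = A/(1−ᾱ) = 311.325 sq m.
Lp = Lw + 10 log₁₀(4/R) = 78.2 -18.91 = 59.3 dB.

59.3 dB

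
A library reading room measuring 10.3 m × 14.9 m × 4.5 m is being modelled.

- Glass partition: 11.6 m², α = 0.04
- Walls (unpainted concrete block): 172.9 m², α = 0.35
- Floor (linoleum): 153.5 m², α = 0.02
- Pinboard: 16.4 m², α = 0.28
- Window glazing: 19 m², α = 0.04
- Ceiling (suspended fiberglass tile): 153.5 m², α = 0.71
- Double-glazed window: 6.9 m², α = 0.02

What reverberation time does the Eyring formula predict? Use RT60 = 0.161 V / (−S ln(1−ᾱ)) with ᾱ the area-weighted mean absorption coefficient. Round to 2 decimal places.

S = Σ Sᵢ = 533.8 m².
Σ(Sᵢαᵢ) = 11.6·0.04 + 172.9·0.35 + 153.5·0.02 + 16.4·0.28 + 19·0.04 + 153.5·0.71 + 6.9·0.02 = 178.524.
ᾱ = 178.524 / 533.8 = 0.3344.
−S·ln(1−ᾱ) = −533.8 × ln(1 − 0.3344) = 217.292.
V = 10.3 × 14.9 × 4.5 = 690.615 m³.
RT60 = 0.161 × 690.615 / 217.292 = 0.51 s.

0.51 seconds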